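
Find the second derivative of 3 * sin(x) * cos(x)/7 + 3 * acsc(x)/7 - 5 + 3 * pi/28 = (-6*x^5*sin(2*x) + 12*x^3*sin(2*x) + 6*x^2*sqrt(1 - 1/x^2) - 6*x*sin(2*x) - 3*sqrt(1 - 1/x^2))/(7*x^5 - 14*x^3 + 7*x)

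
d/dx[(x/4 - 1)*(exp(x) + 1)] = x*exp(x)/4 - 3*exp(x)/4 + 1/4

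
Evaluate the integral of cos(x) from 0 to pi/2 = 1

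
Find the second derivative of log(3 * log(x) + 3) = (-log(x) - 2)/(x^2*log(x)^2 + 2*x^2*log(x) + x^2)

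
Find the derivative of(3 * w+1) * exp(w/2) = 3*w*exp(w/2)/2 + 7*exp(w/2)/2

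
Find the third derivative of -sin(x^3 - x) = 27*x^6*cos(x^3 - x) - 27*x^4*cos(x^3 - x) + 54*x^3*sin(x^3 - x) + 9*x^2*cos(x^3 - x) - 18*x*sin(x^3 - x) - 7*cos(x^3 - x)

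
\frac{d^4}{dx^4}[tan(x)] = 24*tan(x)^5 + 40*tan(x)^3 + 16*tan(x)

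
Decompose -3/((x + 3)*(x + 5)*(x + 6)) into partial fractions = -1/(x + 6) + 3/(2*(x + 5)) - 1/(2*(x + 3))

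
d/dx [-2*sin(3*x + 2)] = -6*cos(3*x + 2)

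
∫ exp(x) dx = exp(x) + C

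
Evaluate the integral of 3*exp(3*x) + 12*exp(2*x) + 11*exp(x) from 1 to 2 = -(2 + E)^3 - exp(2) + E + (2 + exp(2))^3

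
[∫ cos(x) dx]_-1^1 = 2*sin(1)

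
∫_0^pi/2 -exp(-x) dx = -1 + exp(-pi/2)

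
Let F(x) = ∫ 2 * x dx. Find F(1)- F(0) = 1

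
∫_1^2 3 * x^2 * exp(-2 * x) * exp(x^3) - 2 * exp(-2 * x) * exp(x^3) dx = -exp(-1) + exp(4)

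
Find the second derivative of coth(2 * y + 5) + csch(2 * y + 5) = (8*cosh(2*y + 5) + 2*cosh(4*y + 10) + 6)/sinh(2*y + 5)^3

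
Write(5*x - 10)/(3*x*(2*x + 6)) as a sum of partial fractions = 25/(18*(x + 3)) - 5/(9*x)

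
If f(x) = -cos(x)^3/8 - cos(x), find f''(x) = 35*cos(x)/32 + 9*cos(3*x)/32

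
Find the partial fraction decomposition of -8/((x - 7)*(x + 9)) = 1/(2*(x + 9)) - 1/(2*(x - 7))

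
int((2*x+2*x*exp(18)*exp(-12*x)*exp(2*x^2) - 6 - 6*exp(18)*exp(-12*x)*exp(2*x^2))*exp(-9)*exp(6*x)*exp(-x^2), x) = 2*sinh((x - 3)^2) + C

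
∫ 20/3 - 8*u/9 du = -4*u^2/9 + 20*u/3 + C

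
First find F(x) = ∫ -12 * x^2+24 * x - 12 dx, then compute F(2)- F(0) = -8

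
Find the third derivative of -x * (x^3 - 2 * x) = -24*x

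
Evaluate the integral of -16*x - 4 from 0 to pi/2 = 2*pi*(-pi - 1)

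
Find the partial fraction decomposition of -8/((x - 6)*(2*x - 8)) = 2/(x - 4) - 2/(x - 6)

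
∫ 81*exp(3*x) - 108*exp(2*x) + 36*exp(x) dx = (3*exp(x) - 2)^3 + C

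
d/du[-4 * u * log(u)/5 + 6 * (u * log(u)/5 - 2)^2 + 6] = 12*u*log(u)^2/25 + 12*u*log(u)/25 - 28*log(u)/5 - 28/5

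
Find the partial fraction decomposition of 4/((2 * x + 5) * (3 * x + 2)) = 12/(11*(3*x + 2)) - 8/(11*(2*x + 5))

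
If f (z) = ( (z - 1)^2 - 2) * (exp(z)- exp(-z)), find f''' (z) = (z^2*exp(2*z) + z^2 + 4*z*exp(2*z) - 8*z - exp(2*z) + 11)*exp(-z)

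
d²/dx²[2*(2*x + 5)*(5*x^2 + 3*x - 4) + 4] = 120*x + 124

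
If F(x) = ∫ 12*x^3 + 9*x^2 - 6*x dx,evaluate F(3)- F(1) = 294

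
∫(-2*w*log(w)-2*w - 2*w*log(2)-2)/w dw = -2*(w + 1)*log(2*w) + C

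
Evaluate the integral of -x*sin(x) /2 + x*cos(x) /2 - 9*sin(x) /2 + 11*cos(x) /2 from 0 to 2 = -5 + 6*cos(2) + 6*sin(2)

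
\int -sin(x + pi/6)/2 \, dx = cos(x + pi/6)/2 + C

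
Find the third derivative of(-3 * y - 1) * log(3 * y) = (3*y - 2)/y^3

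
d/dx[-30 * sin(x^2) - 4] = -60*x*cos(x^2)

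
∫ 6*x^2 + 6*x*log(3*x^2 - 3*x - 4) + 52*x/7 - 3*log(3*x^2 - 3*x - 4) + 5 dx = 2*x^3 + 5*x^2/7 + 8*x - (-3*x^2 + 3*x + 4)*log(3*x^2 - 3*x - 4) + C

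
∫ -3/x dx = -3*log(x) + C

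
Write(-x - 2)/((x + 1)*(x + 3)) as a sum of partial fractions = -1/(2*(x + 3)) - 1/(2*(x + 1))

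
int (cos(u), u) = sin(u) + C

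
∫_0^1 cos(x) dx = sin(1)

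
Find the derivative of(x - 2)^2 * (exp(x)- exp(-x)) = (x^2*exp(2*x) + x^2 - 2*x*exp(2*x) - 6*x + 8)*exp(-x)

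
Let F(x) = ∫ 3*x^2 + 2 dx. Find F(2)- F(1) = 9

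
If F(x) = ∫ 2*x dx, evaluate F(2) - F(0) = 4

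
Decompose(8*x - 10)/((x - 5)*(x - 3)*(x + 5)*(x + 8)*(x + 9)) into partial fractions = -41/(336*(x + 9)) + 74/(429*(x + 8)) - 5/(96*(x + 5)) - 7/(1056*(x - 3)) + 3/(364*(x - 5))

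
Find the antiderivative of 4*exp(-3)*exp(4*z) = exp(4*z - 3) + C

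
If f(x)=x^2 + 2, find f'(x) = 2*x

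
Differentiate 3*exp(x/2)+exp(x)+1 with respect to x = 3*exp(x/2)/2 + exp(x)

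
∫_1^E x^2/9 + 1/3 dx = -10/27 + exp(3)/27 + E/3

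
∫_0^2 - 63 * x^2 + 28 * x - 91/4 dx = -315/2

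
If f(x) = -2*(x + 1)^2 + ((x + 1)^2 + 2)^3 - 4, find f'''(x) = 120*x^3 + 360*x^2 + 504*x + 264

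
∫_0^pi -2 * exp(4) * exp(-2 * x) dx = -exp(4) + exp(4 - 2*pi)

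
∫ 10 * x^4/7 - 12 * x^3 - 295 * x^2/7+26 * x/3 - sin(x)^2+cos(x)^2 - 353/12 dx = 2*x^5/7 - 3*x^4 - 295*x^3/21 + 13*x^2/3 - 353*x/12 + sin(2*x)/2 + C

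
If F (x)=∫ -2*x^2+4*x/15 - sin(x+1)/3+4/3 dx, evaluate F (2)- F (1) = -44/15 + cos(3)/3 - cos(2)/3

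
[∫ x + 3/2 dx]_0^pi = 3*pi/2 + pi^2/2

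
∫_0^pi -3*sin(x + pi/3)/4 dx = -3/4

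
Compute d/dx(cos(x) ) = -sin(x)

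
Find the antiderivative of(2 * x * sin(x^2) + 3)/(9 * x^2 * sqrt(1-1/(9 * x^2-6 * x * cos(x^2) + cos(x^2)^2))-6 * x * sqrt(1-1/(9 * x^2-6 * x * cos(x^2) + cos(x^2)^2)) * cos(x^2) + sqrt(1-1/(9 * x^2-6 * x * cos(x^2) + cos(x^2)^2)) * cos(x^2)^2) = -acsc(3*x - cos(x^2)) + C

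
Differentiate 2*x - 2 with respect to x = 2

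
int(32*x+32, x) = 16*x^2 + 32*x + C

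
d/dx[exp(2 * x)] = 2*exp(2*x)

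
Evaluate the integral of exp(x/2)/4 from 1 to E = -exp(1/2)/2 + exp(E/2)/2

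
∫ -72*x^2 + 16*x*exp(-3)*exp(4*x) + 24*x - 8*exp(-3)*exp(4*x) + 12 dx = -24*x^3 + 12*x^2 + 12*x + (4*x - 3)*exp(4*x - 3) + C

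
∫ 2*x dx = x^2 + C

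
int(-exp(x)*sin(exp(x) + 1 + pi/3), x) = cos(exp(x) + 1 + pi/3) + C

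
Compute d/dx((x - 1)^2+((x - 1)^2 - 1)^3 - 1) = 6*x^5 - 30*x^4 + 48*x^3 - 24*x^2 + 2*x - 2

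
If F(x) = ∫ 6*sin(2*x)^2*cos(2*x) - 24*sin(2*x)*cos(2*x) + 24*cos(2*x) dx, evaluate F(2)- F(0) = (-2 + sin(4))^3 + 8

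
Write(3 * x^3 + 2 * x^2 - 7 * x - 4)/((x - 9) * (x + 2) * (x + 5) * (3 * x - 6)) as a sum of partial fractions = 1/(3*(x + 5)) - 1/(66*(x + 2)) - 1/(42*(x - 2)) + 163/(231*(x - 9))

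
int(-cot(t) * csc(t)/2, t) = csc(t)/2 + C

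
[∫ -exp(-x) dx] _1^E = -exp(-1) + exp(-E)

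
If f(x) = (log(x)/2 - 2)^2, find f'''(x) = (2*log(x) - 11)/(2*x^3)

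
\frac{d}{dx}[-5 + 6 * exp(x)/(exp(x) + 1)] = 6*exp(x)/(exp(2*x) + 2*exp(x) + 1)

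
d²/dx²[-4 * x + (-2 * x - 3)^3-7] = -48*x - 72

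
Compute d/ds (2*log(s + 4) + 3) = 2/(s + 4)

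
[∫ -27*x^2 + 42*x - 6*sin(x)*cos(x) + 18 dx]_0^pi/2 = -9*pi^3/8 - 3 + 9*pi + 21*pi^2/4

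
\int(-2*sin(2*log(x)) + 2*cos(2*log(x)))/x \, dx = sqrt(2)*sin(2*log(x) + pi/4) + C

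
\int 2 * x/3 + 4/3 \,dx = x^2/3 + 4*x/3 + C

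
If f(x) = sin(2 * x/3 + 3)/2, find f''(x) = -2*sin(2*x/3 + 3)/9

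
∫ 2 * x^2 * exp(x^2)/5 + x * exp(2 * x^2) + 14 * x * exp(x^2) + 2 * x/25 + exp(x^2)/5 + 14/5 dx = 14*x/5 + (2*x + 5*exp(x^2))^2/100 + 7*exp(x^2) + C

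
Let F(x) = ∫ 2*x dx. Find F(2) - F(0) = 4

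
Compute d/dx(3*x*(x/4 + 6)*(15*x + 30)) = 135*x^2/4 + 585*x + 540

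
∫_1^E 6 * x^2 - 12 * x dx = -4 + (-2 + E)^2*(2 + 2*E)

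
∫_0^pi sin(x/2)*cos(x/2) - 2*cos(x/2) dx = -3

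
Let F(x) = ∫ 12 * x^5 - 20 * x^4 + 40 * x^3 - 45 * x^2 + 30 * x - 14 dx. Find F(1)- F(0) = -6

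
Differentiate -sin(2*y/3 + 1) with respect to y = -2*cos(2*y/3 + 1)/3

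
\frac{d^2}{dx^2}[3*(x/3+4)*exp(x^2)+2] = 4*x^3*exp(x^2) + 48*x^2*exp(x^2) + 6*x*exp(x^2) + 24*exp(x^2)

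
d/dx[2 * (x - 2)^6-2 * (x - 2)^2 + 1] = 12*x^5 - 120*x^4 + 480*x^3 - 960*x^2 + 956*x - 376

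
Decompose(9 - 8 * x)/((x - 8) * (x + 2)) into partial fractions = -5/(2*(x + 2)) - 11/(2*(x - 8))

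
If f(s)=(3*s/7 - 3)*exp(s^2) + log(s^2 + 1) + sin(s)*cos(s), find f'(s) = (6*s^4*exp(s^2) - 42*s^3*exp(s^2) + 9*s^2*exp(s^2) - 14*s^2*sin(s)^2 + 7*s^2 - 42*s*exp(s^2) + 14*s + 3*exp(s^2) - 14*sin(s)^2 + 7)/(7*s^2 + 7)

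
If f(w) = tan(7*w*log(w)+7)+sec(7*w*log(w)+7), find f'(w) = 7*log(w)*tan(7*w*log(w) + 7)^2 + 7*log(w)*tan(7*w*log(w) + 7)*sec(7*w*log(w) + 7) + 7*log(w) + 7*tan(7*w*log(w) + 7)^2 + 7*tan(7*w*log(w) + 7)*sec(7*w*log(w) + 7) + 7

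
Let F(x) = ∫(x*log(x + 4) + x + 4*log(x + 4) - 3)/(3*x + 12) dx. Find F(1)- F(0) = -2*log(5)/3 + log(4)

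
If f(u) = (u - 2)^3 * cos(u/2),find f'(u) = (u - 2)^2*(-u*sin(u/2)/2 + sin(u/2) + 3*cos(u/2))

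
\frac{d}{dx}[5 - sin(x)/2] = -cos(x)/2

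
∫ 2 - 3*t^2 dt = -t^3 + 2*t + C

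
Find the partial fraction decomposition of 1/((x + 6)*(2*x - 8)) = -1/(20*(x + 6)) + 1/(20*(x - 4))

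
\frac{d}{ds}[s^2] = 2*s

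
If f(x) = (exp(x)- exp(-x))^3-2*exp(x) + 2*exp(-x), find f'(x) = (3*exp(6*x) - 5*exp(4*x) - 5*exp(2*x) + 3)*exp(-3*x)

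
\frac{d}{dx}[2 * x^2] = 4*x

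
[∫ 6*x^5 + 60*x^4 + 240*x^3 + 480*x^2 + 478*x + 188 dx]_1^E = -720 - (2 + E)^2 + (2 + E)^6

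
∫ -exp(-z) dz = exp(-z) + C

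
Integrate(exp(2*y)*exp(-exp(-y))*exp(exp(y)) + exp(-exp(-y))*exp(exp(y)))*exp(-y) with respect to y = exp(2*sinh(y)) + C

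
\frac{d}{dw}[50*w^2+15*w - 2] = 100*w + 15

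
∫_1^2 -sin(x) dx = -cos(1) + cos(2)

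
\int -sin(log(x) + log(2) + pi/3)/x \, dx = cos(log(2*x) + pi/3) + C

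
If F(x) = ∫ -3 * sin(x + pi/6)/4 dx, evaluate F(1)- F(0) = -3*sqrt(3)/8 + 3*cos(pi/6 + 1)/4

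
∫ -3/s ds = -3*log(2*s) + C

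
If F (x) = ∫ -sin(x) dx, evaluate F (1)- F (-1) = 0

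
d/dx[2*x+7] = 2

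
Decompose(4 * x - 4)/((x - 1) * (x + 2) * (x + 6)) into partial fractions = -1/(x + 6) + 1/(x + 2)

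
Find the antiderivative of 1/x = log(3*x) + C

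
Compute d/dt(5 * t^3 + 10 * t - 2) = 15*t^2 + 10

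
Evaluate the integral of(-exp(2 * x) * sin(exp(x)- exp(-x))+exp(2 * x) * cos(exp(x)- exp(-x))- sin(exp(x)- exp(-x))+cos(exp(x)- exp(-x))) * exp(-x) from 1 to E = cos(-exp(E) + exp(-E)) - sin(E - exp(-1)) - sin(-exp(E) + exp(-E)) - cos(E - exp(-1))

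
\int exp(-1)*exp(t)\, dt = exp(t - 1) + C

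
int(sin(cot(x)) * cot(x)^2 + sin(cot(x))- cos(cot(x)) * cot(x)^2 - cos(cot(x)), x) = sqrt(2)*sin(pi/4 + 1/tan(x)) + C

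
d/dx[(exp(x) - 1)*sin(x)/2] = sqrt(2)*exp(x)*sin(x + pi/4)/2 - cos(x)/2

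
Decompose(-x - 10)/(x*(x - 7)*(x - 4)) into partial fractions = 7/(6*(x - 4)) - 17/(21*(x - 7)) - 5/(14*x)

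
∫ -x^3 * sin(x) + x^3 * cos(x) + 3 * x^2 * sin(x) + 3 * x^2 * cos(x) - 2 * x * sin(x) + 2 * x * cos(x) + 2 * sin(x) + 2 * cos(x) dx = sqrt(2)*x*(x^2 + 2)*sin(x + pi/4) + C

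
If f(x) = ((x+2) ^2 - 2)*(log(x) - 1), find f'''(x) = (2*x^2 - 4*x + 4)/x^3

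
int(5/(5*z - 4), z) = log(10*z - 8) + C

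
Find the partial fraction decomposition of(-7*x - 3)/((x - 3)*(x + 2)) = -11/(5*(x + 2)) - 24/(5*(x - 3))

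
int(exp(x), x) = exp(x) + C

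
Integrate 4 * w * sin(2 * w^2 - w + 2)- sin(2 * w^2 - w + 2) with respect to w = -cos(2*w^2 - w + 2) + C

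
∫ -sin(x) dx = cos(x) + C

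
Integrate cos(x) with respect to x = sin(x) + C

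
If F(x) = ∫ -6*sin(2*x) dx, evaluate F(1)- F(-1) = 0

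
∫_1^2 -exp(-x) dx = -exp(-1) + exp(-2)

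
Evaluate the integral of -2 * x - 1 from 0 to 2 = -6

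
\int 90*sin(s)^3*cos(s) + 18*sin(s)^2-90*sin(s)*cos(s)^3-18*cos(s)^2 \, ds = -9*sin(2*s) + 45*cos(4*s)/8 + C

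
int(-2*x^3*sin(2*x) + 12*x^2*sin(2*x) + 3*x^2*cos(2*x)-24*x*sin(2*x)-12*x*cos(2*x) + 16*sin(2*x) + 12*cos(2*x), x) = (x - 2)^3*cos(2*x) + C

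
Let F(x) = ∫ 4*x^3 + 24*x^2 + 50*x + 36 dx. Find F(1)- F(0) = 70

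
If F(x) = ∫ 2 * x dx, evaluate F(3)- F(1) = 8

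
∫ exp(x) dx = exp(x) + C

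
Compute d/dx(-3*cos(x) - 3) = 3*sin(x)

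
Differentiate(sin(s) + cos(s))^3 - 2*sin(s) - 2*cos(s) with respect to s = sqrt(2)*(3*sin(3*s + pi/4) - cos(s + pi/4))/2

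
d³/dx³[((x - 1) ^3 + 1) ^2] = 120*x^3 - 360*x^2 + 360*x - 108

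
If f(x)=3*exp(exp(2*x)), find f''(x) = 12*exp(2*x + exp(2*x)) + 12*exp(4*x + exp(2*x))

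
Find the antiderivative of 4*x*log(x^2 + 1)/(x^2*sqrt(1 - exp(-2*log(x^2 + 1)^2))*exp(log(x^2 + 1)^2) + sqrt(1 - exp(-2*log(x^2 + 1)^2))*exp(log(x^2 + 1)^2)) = asec(exp(log(x^2 + 1)^2)) + C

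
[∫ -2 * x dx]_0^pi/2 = -pi^2/4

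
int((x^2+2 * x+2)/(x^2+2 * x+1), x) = x*(x + 2)/(x + 1) + C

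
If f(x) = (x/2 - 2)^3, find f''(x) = 3*x/4 - 3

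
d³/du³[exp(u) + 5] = exp(u)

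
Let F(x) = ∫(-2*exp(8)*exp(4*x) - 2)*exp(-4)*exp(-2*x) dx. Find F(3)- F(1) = -exp(10) - exp(-6) + exp(-10) + exp(6)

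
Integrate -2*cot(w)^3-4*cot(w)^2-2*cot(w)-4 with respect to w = (cot(w) + 2)^2 + C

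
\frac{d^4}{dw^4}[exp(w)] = exp(w)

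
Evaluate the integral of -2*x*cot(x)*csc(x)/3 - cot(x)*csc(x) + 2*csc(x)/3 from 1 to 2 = -5*csc(1)/3 + 7*csc(2)/3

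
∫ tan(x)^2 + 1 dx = tan(x) + C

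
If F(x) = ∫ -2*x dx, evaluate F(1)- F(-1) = 0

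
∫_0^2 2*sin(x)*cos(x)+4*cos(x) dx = -4 + (sin(2) + 2)^2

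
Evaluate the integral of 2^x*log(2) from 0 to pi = -1 + 2^pi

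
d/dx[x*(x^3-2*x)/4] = x^3 - x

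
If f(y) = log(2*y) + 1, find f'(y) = 1/y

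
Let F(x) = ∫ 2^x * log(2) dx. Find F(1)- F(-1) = 3/2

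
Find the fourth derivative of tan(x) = 24*tan(x)^5 + 40*tan(x)^3 + 16*tan(x)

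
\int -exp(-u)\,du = exp(-u) + C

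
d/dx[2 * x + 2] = 2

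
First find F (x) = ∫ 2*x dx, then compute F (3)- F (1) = 8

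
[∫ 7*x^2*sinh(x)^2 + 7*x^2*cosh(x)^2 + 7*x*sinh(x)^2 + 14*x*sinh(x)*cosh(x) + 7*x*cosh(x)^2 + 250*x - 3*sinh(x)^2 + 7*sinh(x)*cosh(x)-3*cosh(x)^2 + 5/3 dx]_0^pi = 5*pi/3 + 125*pi^2 + (-3 + 7*pi + 7*pi^2)*sinh(2*pi)/2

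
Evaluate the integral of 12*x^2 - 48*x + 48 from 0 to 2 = 32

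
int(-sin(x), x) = cos(x) + C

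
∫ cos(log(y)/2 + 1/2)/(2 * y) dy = sin((log(y) + 1)/2) + C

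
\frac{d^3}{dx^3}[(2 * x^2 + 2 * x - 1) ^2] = 96*x + 48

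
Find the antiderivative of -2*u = -u^2 + C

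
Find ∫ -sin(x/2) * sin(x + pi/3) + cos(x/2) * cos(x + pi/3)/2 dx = sin(x/2)*cos(x + pi/3) + C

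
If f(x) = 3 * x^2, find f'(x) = 6*x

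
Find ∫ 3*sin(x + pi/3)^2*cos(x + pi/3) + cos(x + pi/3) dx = sin(x + pi/3)^3 + sin(x + pi/3) + C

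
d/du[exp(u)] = exp(u)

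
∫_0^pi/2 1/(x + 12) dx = -log(12) + log(pi/2 + 12)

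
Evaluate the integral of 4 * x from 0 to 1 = 2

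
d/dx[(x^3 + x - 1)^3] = 9*x^8 + 21*x^6 - 18*x^5 + 15*x^4 - 24*x^3 + 12*x^2 - 6*x + 3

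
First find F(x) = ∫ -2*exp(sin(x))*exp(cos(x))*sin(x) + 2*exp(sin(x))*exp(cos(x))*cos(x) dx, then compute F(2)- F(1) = -2*exp(cos(1) + sin(1)) + 2*exp(cos(2) + sin(2))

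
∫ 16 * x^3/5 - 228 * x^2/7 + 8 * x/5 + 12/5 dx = 4*x^4/5 - 76*x^3/7 + 4*x^2/5 + 12*x/5 + C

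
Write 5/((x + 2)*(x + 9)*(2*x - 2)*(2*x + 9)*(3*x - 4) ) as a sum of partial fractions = 81/(4340*(3*x - 4)) - 8/(3465*(2*x + 9)) + 1/(7812*(x + 9)) + 1/(420*(x + 2)) - 1/(132*(x - 1))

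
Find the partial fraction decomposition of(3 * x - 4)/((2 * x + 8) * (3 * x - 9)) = 8/(21*(x + 4)) + 5/(42*(x - 3))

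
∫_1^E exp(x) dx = -E + exp(E)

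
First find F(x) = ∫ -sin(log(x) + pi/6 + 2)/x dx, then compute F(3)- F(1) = cos(pi/6 + log(3) + 2) - cos(pi/6 + 2)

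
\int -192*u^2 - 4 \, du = -64*u^3 - 4*u + C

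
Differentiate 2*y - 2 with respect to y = 2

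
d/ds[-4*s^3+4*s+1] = 4 - 12*s^2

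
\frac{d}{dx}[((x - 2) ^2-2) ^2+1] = 4*x^3 - 24*x^2 + 40*x - 16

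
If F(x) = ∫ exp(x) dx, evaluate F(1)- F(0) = -1 + E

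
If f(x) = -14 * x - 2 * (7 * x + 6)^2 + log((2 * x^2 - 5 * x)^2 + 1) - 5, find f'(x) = (-784*x^5 + 3192*x^4 - 1244*x^3 - 4610*x^2 - 146*x - 182)/(4*x^4 - 20*x^3 + 25*x^2 + 1)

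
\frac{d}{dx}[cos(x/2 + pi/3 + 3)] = -sin(x/2 + pi/3 + 3)/2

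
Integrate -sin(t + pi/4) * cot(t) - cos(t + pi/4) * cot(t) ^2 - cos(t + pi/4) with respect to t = cos(t + pi/4)*cot(t) + C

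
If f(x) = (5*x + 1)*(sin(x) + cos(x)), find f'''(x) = 5*x*sin(x) - 5*x*cos(x) - 14*sin(x) - 16*cos(x)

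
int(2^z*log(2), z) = 2^z + C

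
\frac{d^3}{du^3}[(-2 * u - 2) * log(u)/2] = (u - 2)/u^3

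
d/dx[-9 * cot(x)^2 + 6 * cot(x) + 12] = 6*(-1 + 3*cos(x)/sin(x))/sin(x)^2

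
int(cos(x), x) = sin(x) + C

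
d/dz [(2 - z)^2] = 2*z - 4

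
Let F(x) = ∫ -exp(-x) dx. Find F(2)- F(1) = -exp(-1) + exp(-2)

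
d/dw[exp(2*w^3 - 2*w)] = 6*w^2*exp(2*w^3 - 2*w) - 2*exp(2*w^3 - 2*w)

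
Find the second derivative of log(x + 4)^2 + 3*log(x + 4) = (-2*log(x + 4) - 1)/(x^2 + 8*x + 16)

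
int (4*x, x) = 2*x^2 + C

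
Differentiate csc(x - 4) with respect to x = -cot(x - 4)*csc(x - 4)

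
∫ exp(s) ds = exp(s) + C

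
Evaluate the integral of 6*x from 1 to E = -3 + 3*exp(2)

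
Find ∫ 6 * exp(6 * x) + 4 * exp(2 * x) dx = (exp(4*x) + 2)*exp(2*x) + C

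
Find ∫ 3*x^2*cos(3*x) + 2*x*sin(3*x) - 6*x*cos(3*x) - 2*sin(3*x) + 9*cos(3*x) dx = ((x - 1)^2 + 2)*sin(3*x) + C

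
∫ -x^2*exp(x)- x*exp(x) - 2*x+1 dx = -(exp(x) + 1)*(x^2 - x + 1) + C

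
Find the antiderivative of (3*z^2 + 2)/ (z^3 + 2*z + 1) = log(z^3 + 2*z + 1) + C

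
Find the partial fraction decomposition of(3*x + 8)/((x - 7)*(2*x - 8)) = -10/(3*(x - 4)) + 29/(6*(x - 7))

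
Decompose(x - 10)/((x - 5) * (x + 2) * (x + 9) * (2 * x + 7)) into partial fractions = -36/(187*(2*x + 7)) + 19/(1078*(x + 9)) + 4/(49*(x + 2)) - 5/(1666*(x - 5))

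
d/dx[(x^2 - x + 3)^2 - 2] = 4*x^3 - 6*x^2 + 14*x - 6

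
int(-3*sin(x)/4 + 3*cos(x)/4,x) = 3*sqrt(2)*sin(x + pi/4)/4 + C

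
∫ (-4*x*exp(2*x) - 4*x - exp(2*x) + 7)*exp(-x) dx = -2*(4*x - 3)*sinh(x) + C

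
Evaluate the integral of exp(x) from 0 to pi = -1 + exp(pi)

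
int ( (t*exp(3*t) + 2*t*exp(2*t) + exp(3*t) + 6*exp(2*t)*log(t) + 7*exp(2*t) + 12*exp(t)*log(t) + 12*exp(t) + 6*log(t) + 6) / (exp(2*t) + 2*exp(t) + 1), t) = t*(6*(exp(t) + 1)*log(t) + exp(2*t))/(exp(t) + 1) + C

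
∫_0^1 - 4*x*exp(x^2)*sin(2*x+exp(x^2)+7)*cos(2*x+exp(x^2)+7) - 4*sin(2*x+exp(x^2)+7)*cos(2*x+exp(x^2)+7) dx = -cos(8)^2 + cos(E + 9)^2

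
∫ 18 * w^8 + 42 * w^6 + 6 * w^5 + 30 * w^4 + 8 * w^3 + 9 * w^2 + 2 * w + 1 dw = 2*w^9 + 6*w^7 + w^6 + 6*w^5 + 2*w^4 + 3*w^3 + w^2 + w + C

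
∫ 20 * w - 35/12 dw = 10*w^2 - 35*w/12 + C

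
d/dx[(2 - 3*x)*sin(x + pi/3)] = -3*x*cos(x + pi/3) - 3*sin(x + pi/3) + 2*cos(x + pi/3)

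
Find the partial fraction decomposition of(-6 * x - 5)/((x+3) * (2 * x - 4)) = -13/(10*(x + 3)) - 17/(10*(x - 2))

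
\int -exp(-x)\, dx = exp(-x) + C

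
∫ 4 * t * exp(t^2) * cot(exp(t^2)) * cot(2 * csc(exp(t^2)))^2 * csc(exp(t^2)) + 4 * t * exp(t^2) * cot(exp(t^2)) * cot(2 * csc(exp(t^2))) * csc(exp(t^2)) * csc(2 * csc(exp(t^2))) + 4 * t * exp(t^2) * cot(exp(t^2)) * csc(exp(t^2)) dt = 1/tan(1/sin(exp(t^2))) + C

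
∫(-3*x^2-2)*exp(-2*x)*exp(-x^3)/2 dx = exp(-x*(x^2 + 2))/2 + C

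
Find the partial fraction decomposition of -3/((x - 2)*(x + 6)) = 3/(8*(x + 6)) - 3/(8*(x - 2))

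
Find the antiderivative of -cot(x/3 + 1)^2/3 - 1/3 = cot(x/3 + 1) + C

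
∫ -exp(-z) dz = exp(-z) + C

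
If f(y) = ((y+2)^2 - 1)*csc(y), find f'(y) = (-y^2*cos(y)/sin(y) + 2*y - 4*y*cos(y)/sin(y) + 4 - 3*cos(y)/sin(y))/sin(y)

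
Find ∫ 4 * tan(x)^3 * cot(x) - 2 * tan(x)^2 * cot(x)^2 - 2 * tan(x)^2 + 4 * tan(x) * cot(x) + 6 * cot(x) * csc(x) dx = 2*tan(x) - 6*csc(x) + C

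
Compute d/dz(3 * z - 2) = 3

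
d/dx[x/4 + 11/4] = 1/4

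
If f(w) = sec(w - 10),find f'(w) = tan(w - 10)*sec(w - 10)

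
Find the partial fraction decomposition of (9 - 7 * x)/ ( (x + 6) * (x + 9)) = -24/(x + 9) + 17/(x + 6)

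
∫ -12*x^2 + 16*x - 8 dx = -4*x^3 + 8*x^2 - 8*x + C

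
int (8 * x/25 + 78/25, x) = 4*x^2/25 + 78*x/25 + C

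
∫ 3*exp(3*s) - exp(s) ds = exp(3*s) - exp(s) + C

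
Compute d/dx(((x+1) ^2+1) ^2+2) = 4*x^3 + 12*x^2 + 16*x + 8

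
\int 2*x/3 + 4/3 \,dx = x^2/3 + 4*x/3 + C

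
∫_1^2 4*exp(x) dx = -4*E + 4*exp(2)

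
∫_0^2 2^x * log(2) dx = 3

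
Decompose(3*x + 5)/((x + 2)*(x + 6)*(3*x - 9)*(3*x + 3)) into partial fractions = 13/(1620*(x + 6)) - 1/(180*(x + 2)) - 1/(90*(x + 1)) + 7/(810*(x - 3))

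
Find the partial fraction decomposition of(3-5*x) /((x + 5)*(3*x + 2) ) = 19/(13*(3*x + 2)) - 28/(13*(x + 5))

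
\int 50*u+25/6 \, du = 25*u^2 + 25*u/6 + C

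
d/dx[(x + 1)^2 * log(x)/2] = (2*x^2*log(x) + x^2 + 2*x*log(x) + 2*x + 1)/(2*x)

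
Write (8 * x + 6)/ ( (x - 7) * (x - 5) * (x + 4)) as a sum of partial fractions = -26/(99*(x + 4)) - 23/(9*(x - 5)) + 31/(11*(x - 7))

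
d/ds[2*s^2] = 4*s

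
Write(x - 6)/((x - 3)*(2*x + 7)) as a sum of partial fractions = 19/(13*(2*x + 7)) - 3/(13*(x - 3))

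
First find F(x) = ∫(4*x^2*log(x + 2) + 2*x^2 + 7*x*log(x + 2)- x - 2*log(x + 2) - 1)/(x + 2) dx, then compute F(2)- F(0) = 11*log(2)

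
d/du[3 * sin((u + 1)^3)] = 9*(u + 1)^2*cos(u^3 + 3*u^2 + 3*u + 1)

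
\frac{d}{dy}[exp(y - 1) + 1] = exp(y - 1)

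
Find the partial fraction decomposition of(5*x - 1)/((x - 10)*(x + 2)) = 11/(12*(x + 2)) + 49/(12*(x - 10))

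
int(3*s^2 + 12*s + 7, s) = s^3 + 6*s^2 + 7*s + C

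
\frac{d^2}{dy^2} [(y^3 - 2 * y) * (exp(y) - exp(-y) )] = (y^3*exp(2*y) - y^3 + 6*y^2*exp(2*y) + 6*y^2 + 4*y*exp(2*y) - 4*y - 4*exp(2*y) - 4)*exp(-y)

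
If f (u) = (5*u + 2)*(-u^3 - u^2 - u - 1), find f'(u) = -20*u^3 - 21*u^2 - 14*u - 7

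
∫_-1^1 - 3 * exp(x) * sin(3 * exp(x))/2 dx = -cos(3*exp(-1))/2 + cos(3*E)/2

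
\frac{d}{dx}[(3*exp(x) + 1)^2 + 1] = 18*exp(2*x) + 6*exp(x)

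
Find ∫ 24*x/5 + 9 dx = 12*x^2/5 + 9*x + C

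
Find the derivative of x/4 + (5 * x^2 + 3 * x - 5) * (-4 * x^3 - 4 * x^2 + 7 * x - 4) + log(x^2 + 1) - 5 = (-400*x^6 - 512*x^5 + 116*x^4 - 344*x^3 + 329*x^2 + 176*x - 187)/(4*x^2 + 4)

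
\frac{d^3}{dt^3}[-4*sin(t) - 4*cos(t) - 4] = -4*sin(t) + 4*cos(t)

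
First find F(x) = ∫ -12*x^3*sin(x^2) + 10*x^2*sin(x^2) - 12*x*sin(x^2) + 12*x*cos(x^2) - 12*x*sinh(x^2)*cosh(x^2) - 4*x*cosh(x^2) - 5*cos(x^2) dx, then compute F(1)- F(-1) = -10*cos(1)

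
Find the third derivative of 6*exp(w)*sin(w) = 12*sqrt(2)*exp(w)*cos(w + pi/4)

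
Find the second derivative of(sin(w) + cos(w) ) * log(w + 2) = (-sqrt(2)*w^2*log(w + 2)*sin(w + pi/4) - 4*sqrt(2)*w*log(w + 2)*sin(w + pi/4) + 2*sqrt(2)*w*cos(w + pi/4) - 4*sqrt(2)*log(w + 2)*sin(w + pi/4) - 5*sin(w) + 3*cos(w))/(w^2 + 4*w + 4)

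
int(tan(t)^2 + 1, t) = tan(t) + C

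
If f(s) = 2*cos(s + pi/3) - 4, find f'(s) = -2*sin(s + pi/3)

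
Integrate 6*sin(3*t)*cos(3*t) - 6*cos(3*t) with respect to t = (sin(3*t) - 1)^2 + C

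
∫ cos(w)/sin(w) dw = log(sin(w)/2) + C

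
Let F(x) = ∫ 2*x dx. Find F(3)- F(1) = 8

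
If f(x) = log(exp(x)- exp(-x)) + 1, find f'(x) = (exp(2*x) + 1)/(exp(2*x) - 1)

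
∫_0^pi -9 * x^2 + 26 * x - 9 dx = (4 - 3*pi)*(-3*pi - 1 + pi^2) + 4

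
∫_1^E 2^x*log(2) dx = -2 + 2^E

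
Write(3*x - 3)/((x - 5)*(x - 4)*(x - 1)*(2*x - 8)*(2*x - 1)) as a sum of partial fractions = -4/(147*(2*x - 1)) - 15/(98*(x - 4)) - 3/(14*(x - 4)^2) + 1/(6*(x - 5))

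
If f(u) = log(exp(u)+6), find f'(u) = exp(u)/(exp(u) + 6)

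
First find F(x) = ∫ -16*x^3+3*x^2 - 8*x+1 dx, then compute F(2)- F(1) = -64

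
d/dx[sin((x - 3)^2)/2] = (x - 3)*cos(x^2 - 6*x + 9)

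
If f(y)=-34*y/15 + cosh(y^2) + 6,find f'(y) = 2*y*sinh(y^2) - 34/15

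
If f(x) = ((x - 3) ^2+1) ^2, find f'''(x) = 24*x - 72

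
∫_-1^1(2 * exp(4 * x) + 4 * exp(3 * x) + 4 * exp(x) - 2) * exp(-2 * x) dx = -(-E + exp(-1) + 2)^2 + (-exp(-1) + 2 + E)^2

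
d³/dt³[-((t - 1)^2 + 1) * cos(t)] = -t^2*sin(t) + 2*t*sin(t) + 6*t*cos(t) + 4*sin(t) - 6*cos(t)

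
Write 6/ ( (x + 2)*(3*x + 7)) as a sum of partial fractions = -18/(3*x + 7) + 6/(x + 2)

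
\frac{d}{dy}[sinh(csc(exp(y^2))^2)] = -4*y*exp(y^2)*cot(exp(y^2))*cosh(csc(exp(y^2))^2)*csc(exp(y^2))^2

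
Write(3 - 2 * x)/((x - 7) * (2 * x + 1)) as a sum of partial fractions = -8/(15*(2*x + 1)) - 11/(15*(x - 7))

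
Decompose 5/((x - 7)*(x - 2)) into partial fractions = -1/(x - 2) + 1/(x - 7)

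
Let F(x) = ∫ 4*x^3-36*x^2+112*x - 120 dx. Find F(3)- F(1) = -24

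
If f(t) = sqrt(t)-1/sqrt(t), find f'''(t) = (3*t + 15)/(8*t^(7/2))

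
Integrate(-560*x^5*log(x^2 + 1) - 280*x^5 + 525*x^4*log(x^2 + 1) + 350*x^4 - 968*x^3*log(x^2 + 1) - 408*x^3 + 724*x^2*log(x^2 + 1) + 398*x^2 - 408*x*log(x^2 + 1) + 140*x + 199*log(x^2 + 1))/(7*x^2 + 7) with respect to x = -(4*x - 5)*(35*x^3 + 51*x + 14)*log(x^2 + 1)/7 + C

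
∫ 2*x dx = x^2 + C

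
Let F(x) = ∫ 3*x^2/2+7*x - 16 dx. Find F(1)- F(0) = -12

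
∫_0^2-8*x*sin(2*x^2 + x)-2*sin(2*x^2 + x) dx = -2 + 2*cos(10)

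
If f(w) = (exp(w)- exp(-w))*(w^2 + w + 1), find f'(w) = (w^2*exp(2*w) + w^2 + 3*w*exp(2*w) - w + 2*exp(2*w))*exp(-w)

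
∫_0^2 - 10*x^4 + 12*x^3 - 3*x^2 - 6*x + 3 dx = -30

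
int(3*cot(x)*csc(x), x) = -3*csc(x) + C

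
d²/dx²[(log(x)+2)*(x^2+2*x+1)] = (2*x^2*log(x) + 7*x^2 + 2*x - 1)/x^2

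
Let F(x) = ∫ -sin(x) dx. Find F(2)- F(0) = -1 + cos(2)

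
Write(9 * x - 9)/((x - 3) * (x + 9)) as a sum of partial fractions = 15/(2*(x + 9)) + 3/(2*(x - 3))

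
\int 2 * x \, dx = x^2 + C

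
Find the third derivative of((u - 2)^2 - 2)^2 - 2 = 24*u - 48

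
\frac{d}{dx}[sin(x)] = cos(x)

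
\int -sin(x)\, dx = cos(x) + C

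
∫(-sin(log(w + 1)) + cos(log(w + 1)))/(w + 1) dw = sqrt(2)*sin(log(w + 1) + pi/4) + C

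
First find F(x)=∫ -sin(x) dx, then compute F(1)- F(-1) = 0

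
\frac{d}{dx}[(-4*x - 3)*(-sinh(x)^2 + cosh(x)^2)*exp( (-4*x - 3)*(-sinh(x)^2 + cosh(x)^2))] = 8*(2*x + 1)*exp(-3)*exp(-4*x)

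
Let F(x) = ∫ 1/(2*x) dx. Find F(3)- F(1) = log(3)/2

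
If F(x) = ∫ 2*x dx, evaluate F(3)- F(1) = 8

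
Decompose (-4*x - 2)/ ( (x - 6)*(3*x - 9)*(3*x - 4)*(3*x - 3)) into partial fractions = -11/(35*(3*x - 4)) + 1/(15*(x - 1)) + 7/(135*(x - 3)) - 13/(945*(x - 6))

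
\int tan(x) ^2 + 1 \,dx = tan(x) + C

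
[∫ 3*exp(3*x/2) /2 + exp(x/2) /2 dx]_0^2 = -2 + E*(1 + exp(2))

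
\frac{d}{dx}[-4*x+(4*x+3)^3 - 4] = 192*x^2 + 288*x + 104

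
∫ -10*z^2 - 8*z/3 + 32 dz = -10*z^3/3 - 4*z^2/3 + 32*z + C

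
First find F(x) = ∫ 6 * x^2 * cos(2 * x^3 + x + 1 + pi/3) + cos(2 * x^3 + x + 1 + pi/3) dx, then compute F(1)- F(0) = sin(pi/3 + 4) - sin(1 + pi/3)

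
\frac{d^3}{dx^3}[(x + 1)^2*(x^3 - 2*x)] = 60*x^2 + 48*x - 6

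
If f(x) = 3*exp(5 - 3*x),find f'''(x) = -81*exp(5 - 3*x)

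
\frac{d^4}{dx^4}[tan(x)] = 24*tan(x)^5 + 40*tan(x)^3 + 16*tan(x)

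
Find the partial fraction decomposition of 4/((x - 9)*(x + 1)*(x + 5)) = 1/(14*(x + 5)) - 1/(10*(x + 1)) + 1/(35*(x - 9))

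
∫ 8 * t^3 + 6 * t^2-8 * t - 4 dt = 2*t^4 + 2*t^3 - 4*t^2 - 4*t + C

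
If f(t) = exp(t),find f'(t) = exp(t)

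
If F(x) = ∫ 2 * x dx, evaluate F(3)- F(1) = 8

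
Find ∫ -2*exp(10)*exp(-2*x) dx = exp(10 - 2*x) + C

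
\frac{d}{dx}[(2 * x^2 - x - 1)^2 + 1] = 16*x^3 - 12*x^2 - 6*x + 2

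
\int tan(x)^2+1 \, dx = tan(x) + C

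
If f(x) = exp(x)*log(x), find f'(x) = (x*exp(x)*log(x) + exp(x))/x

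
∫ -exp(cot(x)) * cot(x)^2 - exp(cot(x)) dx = exp(cot(x)) + C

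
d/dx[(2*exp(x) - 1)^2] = 8*exp(2*x) - 4*exp(x)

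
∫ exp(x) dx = exp(x) + C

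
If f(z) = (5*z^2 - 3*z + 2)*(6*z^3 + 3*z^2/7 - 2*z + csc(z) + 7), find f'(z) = 150*z^4 - 444*z^3/7 - 5*z^2*cot(z)*csc(z) + 15*z^2/7 + 3*z*cot(z)*csc(z) + 10*z*csc(z) + 586*z/7 - 2*cot(z)*csc(z) - 3*csc(z) - 25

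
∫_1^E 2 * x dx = -1 + exp(2)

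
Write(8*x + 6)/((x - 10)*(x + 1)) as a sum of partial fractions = 2/(11*(x + 1)) + 86/(11*(x - 10))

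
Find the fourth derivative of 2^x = 2^x*log(2)^4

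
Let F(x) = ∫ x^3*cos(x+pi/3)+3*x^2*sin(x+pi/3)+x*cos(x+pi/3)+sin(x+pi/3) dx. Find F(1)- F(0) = 2*sin(1 + pi/3)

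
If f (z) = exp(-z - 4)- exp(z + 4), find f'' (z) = (1 - exp(2*z + 8))*exp(-z - 4)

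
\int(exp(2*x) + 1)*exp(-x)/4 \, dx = sinh(x)/2 + C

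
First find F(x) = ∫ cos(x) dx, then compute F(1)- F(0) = sin(1)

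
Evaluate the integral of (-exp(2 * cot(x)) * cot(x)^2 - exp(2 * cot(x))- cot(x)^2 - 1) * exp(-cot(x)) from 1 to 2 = -exp(cot(1)) - exp(-cot(2)) + exp(-cot(1)) + exp(cot(2))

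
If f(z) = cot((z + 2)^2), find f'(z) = -2*(z + 2)/sin(z^2 + 4*z + 4)^2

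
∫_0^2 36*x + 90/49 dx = 3708/49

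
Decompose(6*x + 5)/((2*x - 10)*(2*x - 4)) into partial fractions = -17/(12*(x - 2)) + 35/(12*(x - 5))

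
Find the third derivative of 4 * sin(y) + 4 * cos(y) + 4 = 4*sin(y) - 4*cos(y)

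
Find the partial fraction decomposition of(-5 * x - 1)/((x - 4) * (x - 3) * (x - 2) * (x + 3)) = -1/(15*(x + 3)) - 11/(10*(x - 2)) + 8/(3*(x - 3)) - 3/(2*(x - 4))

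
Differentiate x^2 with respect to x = 2*x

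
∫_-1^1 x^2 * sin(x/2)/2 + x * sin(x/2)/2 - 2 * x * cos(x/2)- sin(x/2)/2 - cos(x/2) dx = -2*cos(1/2)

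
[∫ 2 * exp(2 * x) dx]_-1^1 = -exp(-2) + exp(2)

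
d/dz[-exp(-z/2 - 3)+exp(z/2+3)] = (exp(z + 6) + 1)*exp(-z/2 - 3)/2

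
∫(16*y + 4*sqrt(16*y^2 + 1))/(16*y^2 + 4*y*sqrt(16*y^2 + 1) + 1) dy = log(4*y + sqrt(16*y^2 + 1)) + C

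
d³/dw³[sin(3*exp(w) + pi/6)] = 3*(-9*exp(2*w)*cos(3*exp(w) + pi/6) - 9*exp(w)*sin(3*exp(w) + pi/6) + cos(3*exp(w) + pi/6))*exp(w)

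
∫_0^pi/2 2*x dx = pi^2/4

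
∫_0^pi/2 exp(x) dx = -1 + exp(pi/2)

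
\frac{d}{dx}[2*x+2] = 2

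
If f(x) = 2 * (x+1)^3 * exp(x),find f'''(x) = 2*x^3*exp(x) + 24*x^2*exp(x) + 78*x*exp(x) + 68*exp(x)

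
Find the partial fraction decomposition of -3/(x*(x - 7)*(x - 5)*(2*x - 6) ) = -1/(16*(x - 3)) + 3/(40*(x - 5)) - 3/(112*(x - 7)) + 1/(70*x)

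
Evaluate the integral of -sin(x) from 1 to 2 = -cos(1) + cos(2)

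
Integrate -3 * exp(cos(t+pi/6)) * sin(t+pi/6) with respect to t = 3*exp(cos(t + pi/6)) + C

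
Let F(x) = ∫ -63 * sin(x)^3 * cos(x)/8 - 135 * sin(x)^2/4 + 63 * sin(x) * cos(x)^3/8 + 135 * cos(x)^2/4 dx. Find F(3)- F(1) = -135*sin(2)/8 + 135*sin(6)/8 - 63*sin(2)^2/64 + 63*sin(6)^2/64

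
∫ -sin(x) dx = cos(x) + C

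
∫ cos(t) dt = sin(t) + C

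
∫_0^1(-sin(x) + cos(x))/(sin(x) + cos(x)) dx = log(sin(pi/4 + 1)) + log(2)/2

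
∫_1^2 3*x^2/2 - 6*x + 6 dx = 1/2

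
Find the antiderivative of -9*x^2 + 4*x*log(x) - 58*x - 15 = x*(-3*x^2 + 2*x*log(x) - 30*x - 15) + C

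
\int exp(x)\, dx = exp(x) + C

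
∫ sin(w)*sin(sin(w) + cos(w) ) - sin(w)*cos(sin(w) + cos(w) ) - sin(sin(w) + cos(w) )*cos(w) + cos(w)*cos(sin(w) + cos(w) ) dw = sqrt(2)*sin(sqrt(2)*sin(w + pi/4) + pi/4) + C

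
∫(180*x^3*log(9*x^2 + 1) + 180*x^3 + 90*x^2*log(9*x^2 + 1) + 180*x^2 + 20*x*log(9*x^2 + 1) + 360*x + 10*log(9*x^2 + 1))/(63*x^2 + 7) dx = 10*(x^2 + x + 2)*log(9*x^2 + 1)/7 + C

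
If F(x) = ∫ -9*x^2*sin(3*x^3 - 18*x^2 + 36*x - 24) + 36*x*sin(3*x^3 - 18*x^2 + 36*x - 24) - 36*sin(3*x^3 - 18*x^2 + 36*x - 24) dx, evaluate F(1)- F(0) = cos(3) - cos(24)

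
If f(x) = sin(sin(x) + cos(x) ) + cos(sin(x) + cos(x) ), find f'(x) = 2*cos(x + pi/4)*cos(sqrt(2)*sin(x + pi/4) + pi/4)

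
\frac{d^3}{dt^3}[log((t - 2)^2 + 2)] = (4*t^3 - 24*t^2 + 24*t + 16)/(t^6 - 12*t^5 + 66*t^4 - 208*t^3 + 396*t^2 - 432*t + 216)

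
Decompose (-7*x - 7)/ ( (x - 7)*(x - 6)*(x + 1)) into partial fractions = 7/(x - 6) - 7/(x - 7)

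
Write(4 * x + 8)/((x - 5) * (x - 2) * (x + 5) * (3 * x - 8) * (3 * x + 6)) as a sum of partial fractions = -18/(161*(3*x - 8)) - 2/(2415*(x + 5)) + 2/(63*(x - 2)) + 2/(315*(x - 5))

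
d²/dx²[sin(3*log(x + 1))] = -3*(3*sin(3*log(x + 1)) + cos(3*log(x + 1)))/(x^2 + 2*x + 1)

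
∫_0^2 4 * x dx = 8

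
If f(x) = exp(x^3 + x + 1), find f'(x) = 3*x^2*exp(x^3 + x + 1) + exp(x^3 + x + 1)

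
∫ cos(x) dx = sin(x) + C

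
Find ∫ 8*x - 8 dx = 4*x^2 - 8*x + C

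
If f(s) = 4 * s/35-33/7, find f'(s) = 4/35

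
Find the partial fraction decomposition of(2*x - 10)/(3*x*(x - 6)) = 1/(9*(x - 6)) + 5/(9*x)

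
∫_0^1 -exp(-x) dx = -1 + exp(-1)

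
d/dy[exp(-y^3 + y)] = -3*y^2*exp(-y^3 + y) + exp(-y^3 + y)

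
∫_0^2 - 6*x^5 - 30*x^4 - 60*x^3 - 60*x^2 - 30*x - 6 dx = -728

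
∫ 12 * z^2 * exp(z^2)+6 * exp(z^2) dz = 6*z*exp(z^2) + C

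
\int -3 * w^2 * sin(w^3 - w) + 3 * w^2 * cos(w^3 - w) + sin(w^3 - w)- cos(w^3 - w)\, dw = sqrt(2)*cos(-w^3 + w + pi/4) + C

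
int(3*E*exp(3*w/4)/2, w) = 2*exp(3*w/4 + 1) + C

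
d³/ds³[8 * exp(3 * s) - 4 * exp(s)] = 216*exp(3*s) - 4*exp(s)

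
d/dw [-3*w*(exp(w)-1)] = -3*w*exp(w) - 3*exp(w) + 3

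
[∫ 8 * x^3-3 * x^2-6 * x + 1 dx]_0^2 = 14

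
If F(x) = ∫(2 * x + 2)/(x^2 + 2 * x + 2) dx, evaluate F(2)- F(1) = -log(15) + log(30)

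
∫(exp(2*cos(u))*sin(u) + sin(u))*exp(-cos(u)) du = -2*sinh(cos(u)) + C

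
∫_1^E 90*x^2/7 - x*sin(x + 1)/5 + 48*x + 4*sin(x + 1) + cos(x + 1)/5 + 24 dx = -366/7 + 19*cos(2)/5 + (-4 + E/5)*cos(1 + E) + 24*E + 30*exp(3)/7 + 24*exp(2)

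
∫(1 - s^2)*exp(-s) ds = (s + 1)^2*exp(-s) + C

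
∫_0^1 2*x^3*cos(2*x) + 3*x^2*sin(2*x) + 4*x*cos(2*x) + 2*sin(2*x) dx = 3*sin(2)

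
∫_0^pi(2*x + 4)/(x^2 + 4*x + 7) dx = -log(7) + log(3 + (2 + pi)^2)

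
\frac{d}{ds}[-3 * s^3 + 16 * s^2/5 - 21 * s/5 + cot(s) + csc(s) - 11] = -9*s^2 + 32*s/5 - cot(s)^2 - cot(s)*csc(s) - 26/5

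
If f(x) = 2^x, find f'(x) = 2^x*log(2)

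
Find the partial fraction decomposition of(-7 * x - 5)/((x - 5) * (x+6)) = -37/(11*(x + 6)) - 40/(11*(x - 5))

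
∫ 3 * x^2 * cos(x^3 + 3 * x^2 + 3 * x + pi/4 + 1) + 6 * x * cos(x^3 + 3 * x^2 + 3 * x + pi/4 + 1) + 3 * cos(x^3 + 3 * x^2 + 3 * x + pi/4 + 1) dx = sin((x + 1)^3 + pi/4) + C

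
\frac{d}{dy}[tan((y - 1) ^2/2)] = y*tan(y^2/2 - y + 1/2)^2 + y - tan(y^2/2 - y + 1/2)^2 - 1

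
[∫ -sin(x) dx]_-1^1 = 0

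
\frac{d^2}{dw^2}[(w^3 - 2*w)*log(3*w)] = (6*w^2*log(w) + 5*w^2 + 6*w^2*log(3) - 2)/w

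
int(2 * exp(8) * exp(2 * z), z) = exp(2*z + 8) + C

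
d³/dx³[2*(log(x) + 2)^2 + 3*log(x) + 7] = (8*log(x) + 10)/x^3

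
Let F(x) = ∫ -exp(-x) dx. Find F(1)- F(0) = -1 + exp(-1)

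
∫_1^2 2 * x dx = 3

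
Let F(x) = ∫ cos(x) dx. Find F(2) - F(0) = sin(2)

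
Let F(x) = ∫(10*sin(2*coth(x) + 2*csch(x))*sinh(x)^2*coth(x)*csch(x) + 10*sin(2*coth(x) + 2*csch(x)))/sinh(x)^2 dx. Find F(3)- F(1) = 5*cos(2*(csch(3) + coth(3))) - 5*cos(2*(csch(1) + coth(1)))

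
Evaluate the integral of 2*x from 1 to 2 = 3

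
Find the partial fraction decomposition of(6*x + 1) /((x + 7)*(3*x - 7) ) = 45/(28*(3*x - 7)) + 41/(28*(x + 7))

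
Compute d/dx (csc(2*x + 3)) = -2*cot(2*x + 3)*csc(2*x + 3)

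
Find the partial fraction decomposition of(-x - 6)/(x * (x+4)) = 1/(2*(x + 4)) - 3/(2*x)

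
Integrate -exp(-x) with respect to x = exp(-x) + C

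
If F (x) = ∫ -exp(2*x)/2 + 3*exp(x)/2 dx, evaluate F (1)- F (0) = -exp(2)/4 - 5/4 + 3*E/2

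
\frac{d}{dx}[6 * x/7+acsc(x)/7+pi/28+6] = (6*x^2*sqrt(1 - 1/x^2) - 1)/(7*x^2*sqrt(1 - 1/x^2))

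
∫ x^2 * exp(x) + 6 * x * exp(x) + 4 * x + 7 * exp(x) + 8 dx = ((x + 2)^2 - 1)*(exp(x) + 2) + C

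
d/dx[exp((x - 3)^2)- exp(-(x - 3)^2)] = (2*x*exp(2*x^2 - 12*x + 18) + 2*x - 6*exp(2*x^2 - 12*x + 18) - 6)*exp(-x^2 + 6*x - 9)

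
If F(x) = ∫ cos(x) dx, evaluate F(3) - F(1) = -sin(1) + sin(3)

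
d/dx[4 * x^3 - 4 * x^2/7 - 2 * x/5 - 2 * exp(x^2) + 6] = 12*x^2 - 4*x*exp(x^2) - 8*x/7 - 2/5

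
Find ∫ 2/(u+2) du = log(3*(u + 2)^2) + C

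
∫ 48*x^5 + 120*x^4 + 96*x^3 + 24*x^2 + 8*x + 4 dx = 8*x^6 + 24*x^5 + 24*x^4 + 8*x^3 + 4*x^2 + 4*x + C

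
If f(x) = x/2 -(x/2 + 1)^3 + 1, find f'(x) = -3*x^2/8 - 3*x/2 - 1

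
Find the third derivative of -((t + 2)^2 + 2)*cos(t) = -t^2*sin(t) - 4*t*sin(t) + 6*t*cos(t) + 12*cos(t)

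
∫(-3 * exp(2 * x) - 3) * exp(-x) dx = -6*sinh(x) + C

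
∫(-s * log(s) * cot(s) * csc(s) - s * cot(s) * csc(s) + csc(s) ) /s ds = (log(s) + 1)*csc(s) + C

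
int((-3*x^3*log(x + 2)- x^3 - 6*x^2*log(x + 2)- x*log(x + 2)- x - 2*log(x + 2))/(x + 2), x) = -x*(x^2 + 1)*log(x + 2) + C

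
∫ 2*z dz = z^2 + C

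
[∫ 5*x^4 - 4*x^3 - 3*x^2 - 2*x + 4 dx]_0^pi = 2 + (-1 + pi)^3*(2 + 2*pi + pi^2)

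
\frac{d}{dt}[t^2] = 2*t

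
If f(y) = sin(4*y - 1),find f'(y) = 4*cos(4*y - 1)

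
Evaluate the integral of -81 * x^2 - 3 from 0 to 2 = -222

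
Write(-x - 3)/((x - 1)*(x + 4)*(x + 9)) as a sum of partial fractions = 3/(25*(x + 9)) - 1/(25*(x + 4)) - 2/(25*(x - 1))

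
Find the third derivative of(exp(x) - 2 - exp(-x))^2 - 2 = (8*exp(4*x) - 4*exp(3*x) - 4*exp(x) - 8)*exp(-2*x)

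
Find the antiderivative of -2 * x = -x^2 + C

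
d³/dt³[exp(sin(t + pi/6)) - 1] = -3*exp(sin(t + pi/6))*sin(t + pi/6)*cos(t + pi/6) + exp(sin(t + pi/6))*cos(t + pi/6)^3 - exp(sin(t + pi/6))*cos(t + pi/6)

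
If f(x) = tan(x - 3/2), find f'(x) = tan(x - 3/2)^2 + 1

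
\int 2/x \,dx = 2*log(5*x) + C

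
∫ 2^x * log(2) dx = 2^x + C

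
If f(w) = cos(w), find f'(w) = -sin(w)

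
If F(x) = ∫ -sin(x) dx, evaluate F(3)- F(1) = cos(3) - cos(1)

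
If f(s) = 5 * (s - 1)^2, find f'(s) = 10*s - 10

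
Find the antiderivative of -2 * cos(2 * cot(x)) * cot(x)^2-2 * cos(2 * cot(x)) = sin(2*cot(x)) + C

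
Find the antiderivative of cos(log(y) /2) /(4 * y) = sin(log(y)/2)/2 + C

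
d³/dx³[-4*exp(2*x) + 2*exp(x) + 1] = -32*exp(2*x) + 2*exp(x)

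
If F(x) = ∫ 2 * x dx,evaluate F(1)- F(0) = 1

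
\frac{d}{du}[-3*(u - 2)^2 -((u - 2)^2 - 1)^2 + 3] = -4*u^3 + 24*u^2 - 50*u + 36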